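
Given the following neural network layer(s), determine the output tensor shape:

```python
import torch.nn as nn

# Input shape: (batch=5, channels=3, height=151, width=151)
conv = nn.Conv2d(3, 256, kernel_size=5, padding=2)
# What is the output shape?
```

Input: (5, 3, 151, 151) -> Output: (5, 256, 151, 151)

Answer: (5, 256, 151, 151)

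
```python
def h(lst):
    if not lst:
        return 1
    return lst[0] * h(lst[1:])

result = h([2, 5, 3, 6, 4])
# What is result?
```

Product over [2, 5, 3, 6, 4] = 2 * 5 * 3 * 6 * 4 = 720

Answer: 720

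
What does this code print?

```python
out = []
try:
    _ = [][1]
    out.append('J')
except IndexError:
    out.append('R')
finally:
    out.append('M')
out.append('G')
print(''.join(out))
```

Execution trace: 'R' (except IndexError) → 'M' (finally) → 'G' (after the try/except). Output: RMG

Answer: RMG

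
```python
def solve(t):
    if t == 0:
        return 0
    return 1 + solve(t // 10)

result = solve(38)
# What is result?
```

Count of digits of 38: 2

Answer: 2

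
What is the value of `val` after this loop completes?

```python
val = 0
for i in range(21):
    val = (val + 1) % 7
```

Increment mod 7, 21 times = 0
`val` takes the values: 0 → 1 → 2 → 3 → 4 → 5 → 6 → 0 → 1 → 2 → 3 → 4 → 5 → 6 → 0 → 1 → 2 → 3 → 4 → 5 → 6 → 0

Answer: 0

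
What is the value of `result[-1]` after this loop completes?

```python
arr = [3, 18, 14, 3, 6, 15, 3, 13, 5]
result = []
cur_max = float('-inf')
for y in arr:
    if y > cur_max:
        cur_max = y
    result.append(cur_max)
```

Running max ends at 18
`result` takes the values: [] → [3] → [3, 18] → [3, 18, 18] → [3, 18, 18, 18] → [3, 18, 18, 18, 18] → [3, 18, 18, 18, 18, 18] → [3, 18, 18, 18, 18, 18, 18] → [3, 18, 18, 18, 18, 18, 18, 18] → [3, 18, 18, 18, 18, 18, 18, 18, 18]
So `result[-1]` = 18

Answer: 18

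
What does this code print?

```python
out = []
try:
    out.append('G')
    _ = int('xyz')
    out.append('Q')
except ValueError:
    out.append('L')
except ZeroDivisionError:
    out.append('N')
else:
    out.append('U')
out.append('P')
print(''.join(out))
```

Execution trace: 'G' (try body) → 'L' (except ValueError) → 'P' (after the try/except). Output: GLP

Answer: GLP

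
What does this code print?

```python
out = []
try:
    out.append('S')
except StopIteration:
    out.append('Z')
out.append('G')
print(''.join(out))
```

Execution trace: 'S' (try body, no exception) → 'G' (after the try/except). Output: SG

Answer: SG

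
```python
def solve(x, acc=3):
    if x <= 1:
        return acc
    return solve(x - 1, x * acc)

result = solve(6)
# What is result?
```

Accumulator trace (n, acc): (6, 3) -> (5, 18) -> (4, 90) -> (3, 360) -> (2, 1080) -> (1, 2160) -> return 2160

Answer: 2160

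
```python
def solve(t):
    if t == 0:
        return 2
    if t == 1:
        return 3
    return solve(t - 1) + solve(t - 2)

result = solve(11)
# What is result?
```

Build up from base cases: solve(0)=2, solve(1)=3, solve(2)=5, solve(3)=8, solve(4)=13, solve(5)=21, solve(6)=34, ..., solve(11)=377

Answer: 377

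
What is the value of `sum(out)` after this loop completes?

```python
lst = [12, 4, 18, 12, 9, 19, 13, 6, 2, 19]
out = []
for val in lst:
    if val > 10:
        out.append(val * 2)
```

Sum of doubled values > 10
`out` takes the values: [] → [24] → [24, 36] → [24, 36, 24] → [24, 36, 24, 38] → [24, 36, 24, 38, 26] → [24, 36, 24, 38, 26, 38]
So `sum(out)` = 186

Answer: 186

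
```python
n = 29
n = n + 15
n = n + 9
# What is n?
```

Trace:
`n = 29` → n = 29
`n = n + 15` → n = 44
`n = n + 9` → n = 53
So n = 53

Answer: 53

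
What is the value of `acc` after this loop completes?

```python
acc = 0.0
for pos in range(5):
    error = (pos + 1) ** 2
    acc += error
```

Sum of squared losses 1² + 2² + ... + 5²
`acc` takes the values: 0.0 → 1.0 → 5.0 → 14.0 → 30.0 → 55.0

Answer: 55.0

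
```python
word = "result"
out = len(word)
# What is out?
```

Trace:
`word = "result"` → word = 'result'
`out = len(word)` → out = 6
So out = 6

Answer: 6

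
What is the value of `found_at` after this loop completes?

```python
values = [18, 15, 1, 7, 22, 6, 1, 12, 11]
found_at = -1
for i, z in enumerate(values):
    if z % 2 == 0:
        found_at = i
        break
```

First even number index in [18, 15, 1, 7, 22, 6, 1, 12, 11]
`found_at` takes the values: -1 → 0

Answer: 0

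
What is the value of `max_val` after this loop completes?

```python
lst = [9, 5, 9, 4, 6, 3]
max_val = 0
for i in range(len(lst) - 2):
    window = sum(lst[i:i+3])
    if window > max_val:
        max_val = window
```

Max sum of 3-element window in [9, 5, 9, 4, 6, 3]
`max_val` takes the values: 0 → 23

Answer: 23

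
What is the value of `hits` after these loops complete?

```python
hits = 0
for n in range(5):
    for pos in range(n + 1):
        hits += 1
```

Triangle: 1 + 2 + ... + 5
`hits` takes the values: 0 → 1 → 2 → 3 → 4 → 5 → 6 → 7 → 8 → 9 → 10 → 11 → 12 → 13 → 14 → 15

Answer: 15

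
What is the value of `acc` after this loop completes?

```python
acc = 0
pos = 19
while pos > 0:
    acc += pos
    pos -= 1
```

Sum 19 down to 1
`acc` takes the values: 0 → 19 → 37 → 54 → 70 → 85 → 99 → 112 → 124 → 135 → 145 → 154 → 162 → 169 → 175 → 180 → 184 → 187 → 189 → 190

Answer: 190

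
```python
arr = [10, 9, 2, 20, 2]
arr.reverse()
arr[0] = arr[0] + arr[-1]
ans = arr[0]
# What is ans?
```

Trace:
`arr = [10, 9, 2, 20, 2]` → arr = [10, 9, 2, 20, 2]
`arr.reverse()` → arr = [2, 20, 2, 9, 10]
`arr[0] = arr[0] + arr[-1]` → arr = [12, 20, 2, 9, 10]
`ans = arr[0]` → ans = 12
So ans = 12

Answer: 12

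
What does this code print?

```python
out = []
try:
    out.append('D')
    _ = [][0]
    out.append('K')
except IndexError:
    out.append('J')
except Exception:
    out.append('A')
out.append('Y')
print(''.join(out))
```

Execution trace: 'D' (try body) → 'J' (except IndexError) → 'Y' (after the try/except). Output: DJY

Answer: DJY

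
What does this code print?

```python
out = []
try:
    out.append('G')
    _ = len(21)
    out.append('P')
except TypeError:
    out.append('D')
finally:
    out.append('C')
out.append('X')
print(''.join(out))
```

Execution trace: 'G' (try body) → 'D' (except TypeError) → 'C' (finally) → 'X' (after the try/except). Output: GDCX

Answer: GDCX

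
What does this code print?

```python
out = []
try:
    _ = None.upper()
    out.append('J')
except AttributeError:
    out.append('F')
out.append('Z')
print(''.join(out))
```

Execution trace: 'F' (except AttributeError) → 'Z' (after the try/except). Output: FZ

Answer: FZ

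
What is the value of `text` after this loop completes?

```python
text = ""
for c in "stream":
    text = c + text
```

Reverse 'stream'
`text` takes the values: "" → "s" → "ts" → "rts" → "erts" → "aerts" → "maerts"

Answer: "maerts"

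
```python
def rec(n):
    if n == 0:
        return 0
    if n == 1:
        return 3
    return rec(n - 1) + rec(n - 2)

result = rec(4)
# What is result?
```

Build up from base cases: rec(0)=0, rec(1)=3, rec(2)=3, rec(3)=6, rec(4)=9

Answer: 9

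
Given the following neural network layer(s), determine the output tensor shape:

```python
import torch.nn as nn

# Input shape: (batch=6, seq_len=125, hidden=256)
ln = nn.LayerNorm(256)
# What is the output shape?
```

Input: (6, 125, 256) -> Output: (6, 125, 256)

Answer: (6, 125, 256)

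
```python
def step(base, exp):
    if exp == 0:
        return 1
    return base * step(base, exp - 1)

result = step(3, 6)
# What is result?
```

step(3, 6) = 3 * 3 * 3 * 3 * 3 * 3 = 729

Answer: 729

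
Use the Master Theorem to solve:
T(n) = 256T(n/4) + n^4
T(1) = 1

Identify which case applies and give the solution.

a=256, b=4, f(n)=n^4. log_4(256) = 4. Since c=4 = 4, Case 2 applies: T(n) = Θ(n^log_b(a) · log n) = O(n^4 log n).

Answer: O(n^4 log n) - Case 2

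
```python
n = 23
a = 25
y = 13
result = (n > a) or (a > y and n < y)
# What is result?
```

Trace:
`n = 23` → n = 23
`a = 25` → a = 25
`y = 13` → y = 13
`result = (n > a) or (a > y and n < y)` → result = False
So result = False

Answer: False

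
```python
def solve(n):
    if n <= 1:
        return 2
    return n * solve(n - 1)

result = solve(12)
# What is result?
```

solve(12) = 12 * 11 * 10 * 9 * 8 * 7 * 6 * 5 * 4 * 3 * 2 * 2 = 958003200

Answer: 958003200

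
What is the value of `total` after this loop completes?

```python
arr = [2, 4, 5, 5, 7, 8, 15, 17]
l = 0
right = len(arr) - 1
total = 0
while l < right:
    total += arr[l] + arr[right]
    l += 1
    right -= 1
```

Sum of pairs from ends
`total` takes the values: 0 → 19 → 38 → 51 → 63

Answer: 63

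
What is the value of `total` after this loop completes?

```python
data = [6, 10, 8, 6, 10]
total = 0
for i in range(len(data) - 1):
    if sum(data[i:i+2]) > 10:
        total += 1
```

Count windows with sum > 10
`total` takes the values: 0 → 1 → 2 → 3 → 4

Answer: 4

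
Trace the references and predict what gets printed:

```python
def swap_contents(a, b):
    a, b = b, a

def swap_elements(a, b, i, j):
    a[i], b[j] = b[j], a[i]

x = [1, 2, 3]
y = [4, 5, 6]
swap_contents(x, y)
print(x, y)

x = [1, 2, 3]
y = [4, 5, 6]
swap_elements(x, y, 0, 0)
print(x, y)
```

Key concept: parameter rebinding vs mutation.
Step by step:
`x = [1, 2, 3]` → x = [1, 2, 3]
`y = [4, 5, 6]` → y = [4, 5, 6]
`swap_contents(x, y)` → no visible change to tracked variables
`print(x, y)` → prints [1, 2, 3] [4, 5, 6]
`x = [1, 2, 3]` → x = [1, 2, 3]
`y = [4, 5, 6]` → y = [4, 5, 6]
`swap_elements(x, y, 0, 0)` → x = [4, 2, 3]; y = [1, 5, 6]
`print(x, y)` → prints [4, 2, 3] [1, 5, 6]

Answer:
[1, 2, 3] [4, 5, 6]
[4, 2, 3] [1, 5, 6]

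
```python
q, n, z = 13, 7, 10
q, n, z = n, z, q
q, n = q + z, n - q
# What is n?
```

Trace:
`q, n, z = 13, 7, 10` → q = 13; n = 7; z = 10
`q, n, z = n, z, q` → q = 7; n = 10; z = 13
`q, n = q + z, n - q` → q = 20; n = 3
So n = 3

Answer: 3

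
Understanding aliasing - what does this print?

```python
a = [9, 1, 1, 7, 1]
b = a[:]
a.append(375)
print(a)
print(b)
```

Key concept: slice [:] creates copy.
Step by step:
`a = [9, 1, 1, 7, 1]` → a = [9, 1, 1, 7, 1]
`b = a[:]` → b = [9, 1, 1, 7, 1]
`a.append(375)` → a = [9, 1, 1, 7, 1, 375]
`print(a)` → prints [9, 1, 1, 7, 1, 375]
`print(b)` → prints [9, 1, 1, 7, 1]

Answer:
[9, 1, 1, 7, 1, 375]
[9, 1, 1, 7, 1]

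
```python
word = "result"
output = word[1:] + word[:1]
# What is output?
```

Trace:
`word = "result"` → word = 'result'
`output = word[1:] + word[:1]` → output = 'esultr'
So output = 'esultr'

Answer: 'esultr'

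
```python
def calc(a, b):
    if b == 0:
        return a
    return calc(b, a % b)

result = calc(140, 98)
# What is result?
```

calc(140, 98) -> calc(98, 42) -> calc(42, 14) -> calc(14, 0) -> 14

Answer: 14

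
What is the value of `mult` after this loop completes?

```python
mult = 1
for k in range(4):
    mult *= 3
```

3^4 = 81
`mult` takes the values: 1 → 3 → 9 → 27 → 81

Answer: 81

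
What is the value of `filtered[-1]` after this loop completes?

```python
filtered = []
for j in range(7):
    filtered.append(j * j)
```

Last element of squares 0 to 6
`filtered` takes the values: [] → [0] → [0, 1] → [0, 1, 4] → [0, 1, 4, 9] → [0, 1, 4, 9, 16] → [0, 1, 4, 9, 16, 25] → [0, 1, 4, 9, 16, 25, 36]
So `filtered[-1]` = 36

Answer: 36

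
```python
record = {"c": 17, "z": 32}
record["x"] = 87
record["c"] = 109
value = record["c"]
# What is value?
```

Trace:
`record = {"c": 17, "z": 32}` → record = {'c': 17, 'z': 32}
`record["x"] = 87` → record = {'c': 17, 'z': 32, 'x': 87}
`record["c"] = 109` → record = {'c': 109, 'z': 32, 'x': 87}
`value = record["c"]` → value = 109
So value = 109

Answer: 109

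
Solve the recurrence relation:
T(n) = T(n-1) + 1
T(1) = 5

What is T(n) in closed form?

Unrolling: T(n) = T(1) + 1·(n-1) = 5 + 1(n-1) = n + 4.

Answer: T(n) = n + 4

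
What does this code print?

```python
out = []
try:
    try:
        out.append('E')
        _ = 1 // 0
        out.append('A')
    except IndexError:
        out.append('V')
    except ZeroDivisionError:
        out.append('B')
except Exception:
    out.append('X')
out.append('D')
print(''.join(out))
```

Execution trace: 'E' (inner try body) → 'B' (inner except ZeroDivisionError) → 'D' (after the try/except). Output: EBD

Answer: EBD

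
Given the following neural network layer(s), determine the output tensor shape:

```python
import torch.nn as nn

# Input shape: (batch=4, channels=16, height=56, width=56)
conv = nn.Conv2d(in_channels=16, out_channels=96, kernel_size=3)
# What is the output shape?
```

Input: (4, 16, 56, 56) -> Output: (4, 96, 54, 54)

Answer: (4, 96, 54, 54)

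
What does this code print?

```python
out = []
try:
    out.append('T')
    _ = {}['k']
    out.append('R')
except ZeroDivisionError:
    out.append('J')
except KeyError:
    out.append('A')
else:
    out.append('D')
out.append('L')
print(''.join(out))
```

Execution trace: 'T' (try body) → 'A' (except KeyError) → 'L' (after the try/except). Output: TAL

Answer: TAL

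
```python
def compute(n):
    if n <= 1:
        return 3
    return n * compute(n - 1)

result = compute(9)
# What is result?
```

compute(9) = 9 * 8 * 7 * 6 * 5 * 4 * 3 * 2 * 3 = 1088640

Answer: 1088640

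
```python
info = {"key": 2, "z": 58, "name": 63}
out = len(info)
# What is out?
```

Trace:
`info = {"key": 2, "z": 58, "name": 63}` → info = {'key': 2, 'z': 58, 'name': 63}
`out = len(info)` → out = 3
So out = 3

Answer: 3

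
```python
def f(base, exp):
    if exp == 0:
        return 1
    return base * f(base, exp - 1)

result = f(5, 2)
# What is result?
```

f(5, 2) = 5 * 5 = 25

Answer: 25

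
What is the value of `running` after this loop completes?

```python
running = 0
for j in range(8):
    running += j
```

Sum of 0 to 7 = 28
`running` takes the values: 0 → 1 → 3 → 6 → 10 → 15 → 21 → 28

Answer: 28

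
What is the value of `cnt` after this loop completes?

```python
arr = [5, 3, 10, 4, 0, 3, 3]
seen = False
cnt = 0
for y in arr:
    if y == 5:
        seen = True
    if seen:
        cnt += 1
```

Count elements after first 5 in [5, 3, 10, 4, 0, 3, 3]
`cnt` takes the values: 0 → 1 → 2 → 3 → 4 → 5 → 6 → 7

Answer: 7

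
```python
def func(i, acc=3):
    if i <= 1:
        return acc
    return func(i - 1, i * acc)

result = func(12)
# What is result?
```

Accumulator trace (n, acc): (12, 3) -> (11, 36) -> (10, 396) -> (9, 3960) -> (8, 35640) -> (7, 285120) -> (6, 1995840) -> (5, 11975040) -> (4, 59875200) -> (3, 239500800) -> (2, 718502400) -> (1, 1437004800) -> return 1437004800

Answer: 1437004800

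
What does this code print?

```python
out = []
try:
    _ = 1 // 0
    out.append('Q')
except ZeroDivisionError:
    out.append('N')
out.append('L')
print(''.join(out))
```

Execution trace: 'N' (except ZeroDivisionError) → 'L' (after the try/except). Output: NL

Answer: NL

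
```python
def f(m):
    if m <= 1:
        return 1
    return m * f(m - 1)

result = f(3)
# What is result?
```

f(3) = 3 * 2 * 1 = 6

Answer: 6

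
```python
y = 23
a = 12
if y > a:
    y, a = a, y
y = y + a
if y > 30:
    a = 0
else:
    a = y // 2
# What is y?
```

Trace:
`y = 23` → y = 23
`a = 12` → a = 12
`if y > a: ...` → y > a is True → y = 12; a = 23
`y = y + a` → y = 35
`if y > 30: ...` → y > 30 is True → a = 0
So y = 35

Answer: 35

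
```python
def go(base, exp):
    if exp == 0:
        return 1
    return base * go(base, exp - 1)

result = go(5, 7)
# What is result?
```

go(5, 7) = 5 * 5 * 5 * 5 * 5 * 5 * 5 = 78125

Answer: 78125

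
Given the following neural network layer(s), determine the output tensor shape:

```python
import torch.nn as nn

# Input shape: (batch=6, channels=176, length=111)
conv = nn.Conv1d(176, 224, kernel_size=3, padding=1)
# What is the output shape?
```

Input: (6, 176, 111) -> Output: (6, 224, 111)

Answer: (6, 224, 111)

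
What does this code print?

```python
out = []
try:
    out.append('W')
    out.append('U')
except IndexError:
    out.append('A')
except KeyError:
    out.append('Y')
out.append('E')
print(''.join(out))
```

Execution trace: 'W' (try body) → 'U' (try body, no exception) → 'E' (after the try/except). Output: WUE

Answer: WUE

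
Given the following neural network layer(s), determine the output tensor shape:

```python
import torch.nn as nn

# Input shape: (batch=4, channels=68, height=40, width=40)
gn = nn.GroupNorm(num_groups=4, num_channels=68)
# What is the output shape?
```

Input: (4, 68, 40, 40) -> Output: (4, 68, 40, 40)

Answer: (4, 68, 40, 40)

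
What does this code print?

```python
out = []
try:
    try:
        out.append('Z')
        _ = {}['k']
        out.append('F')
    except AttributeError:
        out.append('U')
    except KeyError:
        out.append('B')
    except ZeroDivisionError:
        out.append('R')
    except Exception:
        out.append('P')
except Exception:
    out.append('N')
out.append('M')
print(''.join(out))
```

Execution trace: 'Z' (inner try body) → 'B' (inner except KeyError) → 'M' (after the try/except). Output: ZBM

Answer: ZBM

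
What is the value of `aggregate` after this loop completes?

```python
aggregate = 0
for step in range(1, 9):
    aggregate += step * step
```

Sum of squares 1² to 8² = 204
`aggregate` takes the values: 0 → 1 → 5 → 14 → 30 → 55 → 91 → 140 → 204

Answer: 204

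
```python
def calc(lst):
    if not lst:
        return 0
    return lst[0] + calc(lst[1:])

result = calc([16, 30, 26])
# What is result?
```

16 + 30 + 26 + 0 = 72

Answer: 72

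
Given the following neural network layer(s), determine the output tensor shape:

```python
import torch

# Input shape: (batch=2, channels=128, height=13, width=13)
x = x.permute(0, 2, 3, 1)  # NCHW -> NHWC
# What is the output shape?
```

Input: (2, 128, 13, 13) -> Output: (2, 13, 13, 128)

Answer: (2, 13, 13, 128)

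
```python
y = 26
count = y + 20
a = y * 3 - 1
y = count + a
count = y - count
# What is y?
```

Trace:
`y = 26` → y = 26
`count = y + 20` → count = 46
`a = y * 3 - 1` → a = 77
`y = count + a` → y = 123
`count = y - count` → count = 77
So y = 123

Answer: 123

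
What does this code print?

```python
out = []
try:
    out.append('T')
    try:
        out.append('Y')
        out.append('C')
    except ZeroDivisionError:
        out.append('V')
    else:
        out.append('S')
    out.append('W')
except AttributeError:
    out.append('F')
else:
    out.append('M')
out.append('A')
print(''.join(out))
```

Execution trace: 'T' (try body) → 'Y' (inner try body) → 'C' (inner try body, no exception) → 'S' (inner else) → 'W' (try body, no exception) → 'M' (else) → 'A' (after the try/except). Output: TYCSWMA

Answer: TYCSWMA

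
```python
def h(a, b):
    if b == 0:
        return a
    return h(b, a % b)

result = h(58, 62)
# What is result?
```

h(58, 62) -> h(62, 58) -> h(58, 4) -> h(4, 2) -> h(2, 0) -> 2

Answer: 2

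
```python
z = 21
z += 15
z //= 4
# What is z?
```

Trace:
`z = 21` → z = 21
`z += 15` → z = 36
`z //= 4` → z = 9
So z = 9

Answer: 9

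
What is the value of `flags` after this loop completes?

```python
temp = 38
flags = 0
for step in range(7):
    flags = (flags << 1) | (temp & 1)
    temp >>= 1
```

Reverse lowest 7 bits of 38
`flags` takes the values: 0 → 1 → 3 → 6 → 12 → 25 → 50

Answer: 50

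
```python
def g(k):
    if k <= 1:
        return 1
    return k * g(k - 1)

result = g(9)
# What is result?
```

g(9) = 9 * 8 * 7 * 6 * 5 * 4 * 3 * 2 * 1 = 362880

Answer: 362880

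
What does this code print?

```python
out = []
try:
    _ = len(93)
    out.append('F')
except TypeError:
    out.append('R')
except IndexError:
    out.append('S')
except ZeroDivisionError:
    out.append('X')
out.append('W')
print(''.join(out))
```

Execution trace: 'R' (except TypeError) → 'W' (after the try/except). Output: RW

Answer: RW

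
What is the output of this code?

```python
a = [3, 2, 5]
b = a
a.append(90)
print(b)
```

Key concept: basic list aliasing.
Step by step:
`a = [3, 2, 5]` → a = [3, 2, 5]
`b = a` → b = [3, 2, 5] (same object as a)
`a.append(90)` → a = [3, 2, 5, 90] (same object as b); b = [3, 2, 5, 90] (same object as a)
`print(b)` → prints [3, 2, 5, 90]

Answer: [3, 2, 5, 90]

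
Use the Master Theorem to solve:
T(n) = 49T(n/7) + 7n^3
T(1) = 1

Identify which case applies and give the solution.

a=49, b=7, f(n)=7n^3. log_7(49) = 2. Since c=3 > 2 and the regularity condition holds (49(n/7)^3 = (49/7^3)n^3 with 49/7^3 < 1), Case 3 applies: T(n) = Θ(f(n)) = O(n^3).

Answer: O(n^3) - Case 3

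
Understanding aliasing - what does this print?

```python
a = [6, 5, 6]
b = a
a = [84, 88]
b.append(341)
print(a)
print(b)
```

Key concept: rebinding vs mutation: a is rebound to a new list, b still points at the original.
Step by step:
`a = [6, 5, 6]` → a = [6, 5, 6]
`b = a` → b = [6, 5, 6] (same object as a)
`a = [84, 88]` → a = [84, 88]
`b.append(341)` → b = [6, 5, 6, 341]
`print(a)` → prints [84, 88]
`print(b)` → prints [6, 5, 6, 341]

Answer:
[84, 88]
[6, 5, 6, 341]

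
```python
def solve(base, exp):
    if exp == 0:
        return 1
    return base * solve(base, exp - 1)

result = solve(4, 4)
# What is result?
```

solve(4, 4) = 4 * 4 * 4 * 4 = 256

Answer: 256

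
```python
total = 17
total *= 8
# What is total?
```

Trace:
`total = 17` → total = 17
`total *= 8` → total = 136
So total = 136

Answer: 136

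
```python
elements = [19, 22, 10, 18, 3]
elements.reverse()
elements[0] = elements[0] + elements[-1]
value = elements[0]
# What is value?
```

Trace:
`elements = [19, 22, 10, 18, 3]` → elements = [19, 22, 10, 18, 3]
`elements.reverse()` → elements = [3, 18, 10, 22, 19]
`elements[0] = elements[0] + elements[-1]` → elements = [22, 18, 10, 22, 19]
`value = elements[0]` → value = 22
So value = 22

Answer: 22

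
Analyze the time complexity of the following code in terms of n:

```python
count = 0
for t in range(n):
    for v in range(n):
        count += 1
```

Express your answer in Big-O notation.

Each loop level contributes: n × n. Multiplying the contributions gives O(n^2).

Answer: O(n^2)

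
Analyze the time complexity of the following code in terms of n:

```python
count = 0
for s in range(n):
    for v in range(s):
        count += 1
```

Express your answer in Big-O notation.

Each loop level contributes: n × n. Multiplying the contributions gives O(n^2).

Answer: O(n^2)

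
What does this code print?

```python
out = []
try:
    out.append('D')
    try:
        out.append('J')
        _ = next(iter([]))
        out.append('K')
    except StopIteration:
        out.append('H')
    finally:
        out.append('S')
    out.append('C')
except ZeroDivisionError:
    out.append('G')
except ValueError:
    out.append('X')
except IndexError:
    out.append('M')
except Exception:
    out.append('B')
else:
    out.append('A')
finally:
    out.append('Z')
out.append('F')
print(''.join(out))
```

Execution trace: 'D' (try body) → 'J' (inner try body) → 'H' (inner except StopIteration) → 'S' (inner finally) → 'C' (try body, no exception) → 'A' (else) → 'Z' (finally) → 'F' (after the try/except). Output: DJHSCAZF

Answer: DJHSCAZF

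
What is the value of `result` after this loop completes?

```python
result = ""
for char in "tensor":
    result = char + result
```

Reverse 'tensor'
`result` takes the values: "" → "t" → "et" → "net" → "snet" → "osnet" → "rosnet"

Answer: "rosnet"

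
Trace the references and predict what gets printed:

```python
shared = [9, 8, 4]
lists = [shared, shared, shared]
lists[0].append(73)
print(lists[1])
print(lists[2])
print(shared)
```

Key concept: list of same reference.
Step by step:
`shared = [9, 8, 4]` → shared = [9, 8, 4]
`lists = [shared, shared, shared]` → lists = [[9, 8, 4], [9, 8, 4], [9, 8, 4]]
`lists[0].append(73)` → shared = [9, 8, 4, 73]; lists = [[9, 8, 4, 73], [9, 8, 4, 73], [9, 8, 4, 73]]
`print(lists[1])` → prints [9, 8, 4, 73]
`print(lists[2])` → prints [9, 8, 4, 73]
`print(shared)` → prints [9, 8, 4, 73]

Answer:
[9, 8, 4, 73]
[9, 8, 4, 73]
[9, 8, 4, 73]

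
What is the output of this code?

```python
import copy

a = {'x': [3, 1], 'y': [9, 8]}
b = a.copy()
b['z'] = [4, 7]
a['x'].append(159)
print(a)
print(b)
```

Key concept: shallow copy of dict with mutable values.
Step by step:
`a = {'x': [3, 1], 'y': [9, 8]}` → a = {'x': [3, 1], 'y': [9, 8]}
`b = a.copy()` → b = {'x': [3, 1], 'y': [9, 8]}
`b['z'] = [4, 7]` → b = {'x': [3, 1], 'y': [9, 8], 'z': [4, 7]}
`a['x'].append(159)` → a = {'x': [3, 1, 159], 'y': [9, 8]}; b = {'x': [3, 1, 159], 'y': [9, 8], 'z': [4, 7]}
`print(a)` → prints {'x': [3, 1, 159], 'y': [9, 8]}
`print(b)` → prints {'x': [3, 1, 159], 'y': [9, 8], 'z': [4, 7]}

Answer:
{'x': [3, 1, 159], 'y': [9, 8]}
{'x': [3, 1, 159], 'y': [9, 8], 'z': [4, 7]}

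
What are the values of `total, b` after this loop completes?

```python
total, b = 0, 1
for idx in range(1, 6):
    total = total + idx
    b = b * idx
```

Sum and factorial of 1 to 5
`total, b` takes the values: (0, 1) → (1, 1) → (3, 1) → (3, 2) → (6, 2) → (6, 6) → (10, 6) → (10, 24) → (15, 24) → (15, 120)

Answer: 15, 120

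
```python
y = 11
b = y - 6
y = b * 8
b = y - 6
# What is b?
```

Trace:
`y = 11` → y = 11
`b = y - 6` → b = 5
`y = b * 8` → y = 40
`b = y - 6` → b = 34
So b = 34

Answer: 34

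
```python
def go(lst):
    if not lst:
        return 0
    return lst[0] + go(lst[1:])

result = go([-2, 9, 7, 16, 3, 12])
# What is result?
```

(-2) + 9 + 7 + 16 + 3 + 12 + 0 = 45

Answer: 45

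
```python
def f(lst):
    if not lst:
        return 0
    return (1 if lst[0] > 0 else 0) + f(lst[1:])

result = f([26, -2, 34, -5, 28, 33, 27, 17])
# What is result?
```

Count of positive elements in [26, -2, 34, -5, 28, 33, 27, 17] = 6

Answer: 6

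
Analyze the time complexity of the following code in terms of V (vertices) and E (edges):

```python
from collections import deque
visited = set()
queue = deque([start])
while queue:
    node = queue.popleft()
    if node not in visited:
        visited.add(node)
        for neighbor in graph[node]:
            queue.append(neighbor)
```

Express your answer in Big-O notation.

This is Breadth-first search on a graph. Time complexity: O(V + E).

Answer: O(V + E)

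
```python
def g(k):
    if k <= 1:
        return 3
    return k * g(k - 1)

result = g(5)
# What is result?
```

g(5) = 5 * 4 * 3 * 2 * 3 = 360

Answer: 360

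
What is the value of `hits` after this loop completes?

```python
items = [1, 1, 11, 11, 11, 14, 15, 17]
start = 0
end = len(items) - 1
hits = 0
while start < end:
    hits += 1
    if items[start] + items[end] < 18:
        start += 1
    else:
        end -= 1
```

Steps to find pair summing to 18
`hits` takes the values: 0 → 1 → 2 → 3 → 4 → 5 → 6 → 7

Answer: 7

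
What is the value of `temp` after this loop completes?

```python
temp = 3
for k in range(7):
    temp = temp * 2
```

Multiply by 2, 7 times: 3 * 2^7 = 384
`temp` takes the values: 3 → 6 → 12 → 24 → 48 → 96 → 192 → 384

Answer: 384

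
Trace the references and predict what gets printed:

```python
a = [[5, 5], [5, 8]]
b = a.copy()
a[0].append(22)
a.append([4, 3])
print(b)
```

Key concept: shallow copy with nested lists.
Step by step:
`a = [[5, 5], [5, 8]]` → a = [[5, 5], [5, 8]]
`b = a.copy()` → b = [[5, 5], [5, 8]]
`a[0].append(22)` → a = [[5, 5, 22], [5, 8]]; b = [[5, 5, 22], [5, 8]]
`a.append([4, 3])` → a = [[5, 5, 22], [5, 8], [4, 3]]
`print(b)` → prints [[5, 5, 22], [5, 8]]

Answer: [[5, 5, 22], [5, 8]]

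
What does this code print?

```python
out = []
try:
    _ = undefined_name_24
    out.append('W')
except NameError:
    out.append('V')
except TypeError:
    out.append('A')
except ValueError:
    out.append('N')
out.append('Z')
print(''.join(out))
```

Execution trace: 'V' (except NameError) → 'Z' (after the try/except). Output: VZ

Answer: VZ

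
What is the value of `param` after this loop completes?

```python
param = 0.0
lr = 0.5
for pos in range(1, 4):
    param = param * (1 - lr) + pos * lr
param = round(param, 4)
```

Moving average with lr=0.5
`param` takes the values: 0.0 → 0.5 → 1.25 → 2.125

Answer: 2.125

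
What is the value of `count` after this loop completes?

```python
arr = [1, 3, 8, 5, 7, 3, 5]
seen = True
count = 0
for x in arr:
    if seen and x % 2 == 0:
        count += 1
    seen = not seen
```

Count even values at even positions
`count` takes the values: 0 → 1

Answer: 1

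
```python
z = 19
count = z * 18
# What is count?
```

Trace:
`z = 19` → z = 19
`count = z * 18` → count = 342
So count = 342

Answer: 342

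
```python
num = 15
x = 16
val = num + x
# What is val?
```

Trace:
`num = 15` → num = 15
`x = 16` → x = 16
`val = num + x` → val = 31
So val = 31

Answer: 31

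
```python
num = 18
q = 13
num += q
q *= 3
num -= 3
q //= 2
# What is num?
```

Trace:
`num = 18` → num = 18
`q = 13` → q = 13
`num += q` → num = 31
`q *= 3` → q = 39
`num -= 3` → num = 28
`q //= 2` → q = 19
So num = 28

Answer: 28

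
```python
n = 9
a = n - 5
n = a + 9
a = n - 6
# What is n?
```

Trace:
`n = 9` → n = 9
`a = n - 5` → a = 4
`n = a + 9` → n = 13
`a = n - 6` → a = 7
So n = 13

Answer: 13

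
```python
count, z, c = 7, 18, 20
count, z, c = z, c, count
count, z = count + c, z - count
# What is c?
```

Trace:
`count, z, c = 7, 18, 20` → count = 7; z = 18; c = 20
`count, z, c = z, c, count` → count = 18; z = 20; c = 7
`count, z = count + c, z - count` → count = 25; z = 2
So c = 7

Answer: 7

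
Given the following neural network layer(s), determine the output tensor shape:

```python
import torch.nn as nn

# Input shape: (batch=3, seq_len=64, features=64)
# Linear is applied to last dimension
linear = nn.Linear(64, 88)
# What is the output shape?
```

Input: (3, 64, 64) -> Output: (3, 64, 88)

Answer: (3, 64, 88)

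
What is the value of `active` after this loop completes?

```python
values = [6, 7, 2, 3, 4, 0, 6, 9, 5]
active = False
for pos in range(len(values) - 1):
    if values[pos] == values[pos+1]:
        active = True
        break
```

Check consecutive duplicates in [6, 7, 2, 3, 4, 0, 6, 9, 5]
`active` takes the values: False

Answer: False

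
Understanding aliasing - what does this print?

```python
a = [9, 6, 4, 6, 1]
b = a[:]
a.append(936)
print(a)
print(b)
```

Key concept: slice [:] creates copy.
Step by step:
`a = [9, 6, 4, 6, 1]` → a = [9, 6, 4, 6, 1]
`b = a[:]` → b = [9, 6, 4, 6, 1]
`a.append(936)` → a = [9, 6, 4, 6, 1, 936]
`print(a)` → prints [9, 6, 4, 6, 1, 936]
`print(b)` → prints [9, 6, 4, 6, 1]

Answer:
[9, 6, 4, 6, 1, 936]
[9, 6, 4, 6, 1]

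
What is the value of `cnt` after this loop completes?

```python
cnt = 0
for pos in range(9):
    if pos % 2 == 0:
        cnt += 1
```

Count numbers divisible by 2 in range(9)
`cnt` takes the values: 0 → 1 → 2 → 3 → 4 → 5

Answer: 5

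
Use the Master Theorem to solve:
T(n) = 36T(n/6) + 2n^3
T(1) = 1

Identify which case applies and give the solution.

a=36, b=6, f(n)=2n^3. log_6(36) = 2. Since c=3 > 2 and the regularity condition holds (36(n/6)^3 = (36/6^3)n^3 with 36/6^3 < 1), Case 3 applies: T(n) = Θ(f(n)) = O(n^3).

Answer: O(n^3) - Case 3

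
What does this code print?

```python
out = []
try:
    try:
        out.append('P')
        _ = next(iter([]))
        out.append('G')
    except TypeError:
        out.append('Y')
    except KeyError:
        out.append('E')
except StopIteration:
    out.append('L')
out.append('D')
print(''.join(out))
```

Execution trace: 'P' (try body) → 'L' (outer except StopIteration) → 'D' (after the try/except). Output: PLD

Answer: PLD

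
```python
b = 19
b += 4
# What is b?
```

Trace:
`b = 19` → b = 19
`b += 4` → b = 23
So b = 23

Answer: 23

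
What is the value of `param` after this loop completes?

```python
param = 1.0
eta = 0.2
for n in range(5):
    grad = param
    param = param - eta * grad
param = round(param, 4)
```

Gradient descent: w = 1.0 * (1 - 0.2)^5
`param` takes the values: 1.0 → 0.8 → 0.64 → 0.512 → 0.4096 → 0.32768 → 0.3277

Answer: 0.3277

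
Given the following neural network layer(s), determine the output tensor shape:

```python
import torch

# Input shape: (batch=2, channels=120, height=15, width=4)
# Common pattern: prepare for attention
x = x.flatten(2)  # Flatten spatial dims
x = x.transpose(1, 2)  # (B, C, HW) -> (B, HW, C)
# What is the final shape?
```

Input: (2, 120, 15, 4) -> after flatten(2): (2, 120, 60) -> Output: (2, 60, 120)

Answer: (2, 60, 120)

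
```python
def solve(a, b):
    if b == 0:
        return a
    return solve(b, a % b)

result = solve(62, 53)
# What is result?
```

solve(62, 53) -> solve(53, 9) -> solve(9, 8) -> solve(8, 1) -> solve(1, 0) -> 1

Answer: 1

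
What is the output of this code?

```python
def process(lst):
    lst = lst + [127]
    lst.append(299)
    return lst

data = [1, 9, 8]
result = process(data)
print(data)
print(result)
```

Key concept: rebinding parameter vs mutation.
Step by step:
`data = [1, 9, 8]` → data = [1, 9, 8]
`result = process(data)` → result = [1, 9, 8, 127, 299]
`print(data)` → prints [1, 9, 8]
`print(result)` → prints [1, 9, 8, 127, 299]

Answer:
[1, 9, 8]
[1, 9, 8, 127, 299]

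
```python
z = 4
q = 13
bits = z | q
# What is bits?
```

Trace:
`z = 4` → z = 4
`q = 13` → q = 13
`bits = z | q` → bits = 13
So bits = 13

Answer: 13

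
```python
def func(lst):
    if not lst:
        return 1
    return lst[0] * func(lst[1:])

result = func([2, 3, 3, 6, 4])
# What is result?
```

Product over [2, 3, 3, 6, 4] = 2 * 3 * 3 * 6 * 4 = 432

Answer: 432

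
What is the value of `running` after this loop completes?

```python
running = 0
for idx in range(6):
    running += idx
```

Sum of 0 to 5 = 15
`running` takes the values: 0 → 1 → 3 → 6 → 10 → 15

Answer: 15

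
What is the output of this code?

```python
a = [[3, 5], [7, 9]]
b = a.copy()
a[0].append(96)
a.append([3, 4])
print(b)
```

Key concept: shallow copy with nested lists.
Step by step:
`a = [[3, 5], [7, 9]]` → a = [[3, 5], [7, 9]]
`b = a.copy()` → b = [[3, 5], [7, 9]]
`a[0].append(96)` → a = [[3, 5, 96], [7, 9]]; b = [[3, 5, 96], [7, 9]]
`a.append([3, 4])` → a = [[3, 5, 96], [7, 9], [3, 4]]
`print(b)` → prints [[3, 5, 96], [7, 9]]

Answer: [[3, 5, 96], [7, 9]]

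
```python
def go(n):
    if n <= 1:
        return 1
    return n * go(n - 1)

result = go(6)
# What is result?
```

go(6) = 6 * 5 * 4 * 3 * 2 * 1 = 720

Answer: 720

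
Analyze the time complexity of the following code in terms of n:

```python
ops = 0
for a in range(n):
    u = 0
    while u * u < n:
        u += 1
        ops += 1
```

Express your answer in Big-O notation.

Each loop level contributes: n × √n. Multiplying the contributions gives O(n√n).

Answer: O(n√n)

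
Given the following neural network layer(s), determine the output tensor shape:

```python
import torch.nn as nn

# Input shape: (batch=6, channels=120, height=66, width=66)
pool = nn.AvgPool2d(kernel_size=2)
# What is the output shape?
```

Input: (6, 120, 66, 66) -> Output: (6, 120, 33, 33)

Answer: (6, 120, 33, 33)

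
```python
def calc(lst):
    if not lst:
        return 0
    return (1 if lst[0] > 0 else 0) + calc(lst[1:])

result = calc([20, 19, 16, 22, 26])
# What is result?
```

Count of positive elements in [20, 19, 16, 22, 26] = 5

Answer: 5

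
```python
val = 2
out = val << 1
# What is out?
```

Trace:
`val = 2` → val = 2
`out = val << 1` → out = 4
So out = 4

Answer: 4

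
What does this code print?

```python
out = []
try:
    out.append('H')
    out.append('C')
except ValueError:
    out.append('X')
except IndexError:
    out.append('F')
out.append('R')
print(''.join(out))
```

Execution trace: 'H' (try body) → 'C' (try body, no exception) → 'R' (after the try/except). Output: HCR

Answer: HCR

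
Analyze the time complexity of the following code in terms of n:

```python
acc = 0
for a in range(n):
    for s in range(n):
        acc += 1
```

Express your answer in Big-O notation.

Each loop level contributes: n × n. Multiplying the contributions gives O(n^2).

Answer: O(n^2)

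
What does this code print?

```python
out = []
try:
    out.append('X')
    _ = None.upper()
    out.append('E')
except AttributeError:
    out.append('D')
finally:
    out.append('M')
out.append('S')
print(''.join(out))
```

Execution trace: 'X' (try body) → 'D' (except AttributeError) → 'M' (finally) → 'S' (after the try/except). Output: XDMS

Answer: XDMS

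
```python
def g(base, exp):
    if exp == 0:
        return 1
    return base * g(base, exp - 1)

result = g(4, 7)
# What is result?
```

g(4, 7) = 4 * 4 * 4 * 4 * 4 * 4 * 4 = 16384

Answer: 16384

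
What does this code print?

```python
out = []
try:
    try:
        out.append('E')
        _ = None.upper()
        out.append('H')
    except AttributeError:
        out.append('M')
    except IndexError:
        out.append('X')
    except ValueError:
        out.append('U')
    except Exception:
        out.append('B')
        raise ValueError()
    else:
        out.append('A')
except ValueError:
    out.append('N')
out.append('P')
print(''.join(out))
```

Execution trace: 'E' (inner try body) → 'M' (inner except AttributeError) → 'P' (after the try/except). Output: EMP

Answer: EMP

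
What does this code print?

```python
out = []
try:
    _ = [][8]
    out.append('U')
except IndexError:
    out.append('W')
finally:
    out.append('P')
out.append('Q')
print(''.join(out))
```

Execution trace: 'W' (except IndexError) → 'P' (finally) → 'Q' (after the try/except). Output: WPQ

Answer: WPQ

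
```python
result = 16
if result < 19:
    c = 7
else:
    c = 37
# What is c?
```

Trace:
`result = 16` → result = 16
`if result < 19: ...` → result < 19 is True → c = 7
So c = 7

Answer: 7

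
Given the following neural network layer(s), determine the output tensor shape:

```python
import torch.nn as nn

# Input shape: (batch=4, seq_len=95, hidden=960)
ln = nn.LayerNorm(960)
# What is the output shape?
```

Input: (4, 95, 960) -> Output: (4, 95, 960)

Answer: (4, 95, 960)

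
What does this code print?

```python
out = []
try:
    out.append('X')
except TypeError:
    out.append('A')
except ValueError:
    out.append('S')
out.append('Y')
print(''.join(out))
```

Execution trace: 'X' (try body, no exception) → 'Y' (after the try/except). Output: XY

Answer: XY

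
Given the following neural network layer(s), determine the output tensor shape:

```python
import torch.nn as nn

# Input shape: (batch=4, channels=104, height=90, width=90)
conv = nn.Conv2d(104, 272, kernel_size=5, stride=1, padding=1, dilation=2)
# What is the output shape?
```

Input: (4, 104, 90, 90) -> Output: (4, 272, 84, 84)

Answer: (4, 272, 84, 84)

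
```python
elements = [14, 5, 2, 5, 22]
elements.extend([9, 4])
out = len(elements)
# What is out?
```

Trace:
`elements = [14, 5, 2, 5, 22]` → elements = [14, 5, 2, 5, 22]
`elements.extend([9, 4])` → elements = [14, 5, 2, 5, 22, 9, 4]
`out = len(elements)` → out = 7
So out = 7

Answer: 7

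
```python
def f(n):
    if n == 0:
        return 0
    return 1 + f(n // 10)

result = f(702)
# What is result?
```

Count of digits of 702: 3

Answer: 3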